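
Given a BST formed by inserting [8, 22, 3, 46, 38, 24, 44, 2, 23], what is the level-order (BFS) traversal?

Tree insertion order: [8, 22, 3, 46, 38, 24, 44, 2, 23]
Tree (level-order array): [8, 3, 22, 2, None, None, 46, None, None, 38, None, 24, 44, 23]
BFS from the root, enqueuing left then right child of each popped node:
  queue [8] -> pop 8, enqueue [3, 22], visited so far: [8]
  queue [3, 22] -> pop 3, enqueue [2], visited so far: [8, 3]
  queue [22, 2] -> pop 22, enqueue [46], visited so far: [8, 3, 22]
  queue [2, 46] -> pop 2, enqueue [none], visited so far: [8, 3, 22, 2]
  queue [46] -> pop 46, enqueue [38], visited so far: [8, 3, 22, 2, 46]
  queue [38] -> pop 38, enqueue [24, 44], visited so far: [8, 3, 22, 2, 46, 38]
  queue [24, 44] -> pop 24, enqueue [23], visited so far: [8, 3, 22, 2, 46, 38, 24]
  queue [44, 23] -> pop 44, enqueue [none], visited so far: [8, 3, 22, 2, 46, 38, 24, 44]
  queue [23] -> pop 23, enqueue [none], visited so far: [8, 3, 22, 2, 46, 38, 24, 44, 23]
Result: [8, 3, 22, 2, 46, 38, 24, 44, 23]


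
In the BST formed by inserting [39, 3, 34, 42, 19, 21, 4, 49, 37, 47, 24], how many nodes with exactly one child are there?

Tree built from: [39, 3, 34, 42, 19, 21, 4, 49, 37, 47, 24]
Tree (level-order array): [39, 3, 42, None, 34, None, 49, 19, 37, 47, None, 4, 21, None, None, None, None, None, None, None, 24]
Rule: These are nodes with exactly 1 non-null child.
Per-node child counts:
  node 39: 2 child(ren)
  node 3: 1 child(ren)
  node 34: 2 child(ren)
  node 19: 2 child(ren)
  node 4: 0 child(ren)
  node 21: 1 child(ren)
  node 24: 0 child(ren)
  node 37: 0 child(ren)
  node 42: 1 child(ren)
  node 49: 1 child(ren)
  node 47: 0 child(ren)
Matching nodes: [3, 21, 42, 49]
Count of nodes with exactly one child: 4


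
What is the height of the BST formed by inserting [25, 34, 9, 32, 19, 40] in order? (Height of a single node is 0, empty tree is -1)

Insertion order: [25, 34, 9, 32, 19, 40]
Tree (level-order array): [25, 9, 34, None, 19, 32, 40]
Compute height bottom-up (empty subtree = -1):
  height(19) = 1 + max(-1, -1) = 0
  height(9) = 1 + max(-1, 0) = 1
  height(32) = 1 + max(-1, -1) = 0
  height(40) = 1 + max(-1, -1) = 0
  height(34) = 1 + max(0, 0) = 1
  height(25) = 1 + max(1, 1) = 2
Height = 2


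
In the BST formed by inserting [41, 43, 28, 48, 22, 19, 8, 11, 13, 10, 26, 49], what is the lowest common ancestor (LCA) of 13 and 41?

Tree insertion order: [41, 43, 28, 48, 22, 19, 8, 11, 13, 10, 26, 49]
Tree (level-order array): [41, 28, 43, 22, None, None, 48, 19, 26, None, 49, 8, None, None, None, None, None, None, 11, 10, 13]
In a BST, the LCA of p=13, q=41 is the first node v on the
root-to-leaf path with p <= v <= q (go left if both < v, right if both > v).
Walk from root:
  at 41: 13 <= 41 <= 41, this is the LCA
LCA = 41


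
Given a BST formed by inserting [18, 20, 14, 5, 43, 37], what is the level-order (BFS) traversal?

Tree insertion order: [18, 20, 14, 5, 43, 37]
Tree (level-order array): [18, 14, 20, 5, None, None, 43, None, None, 37]
BFS from the root, enqueuing left then right child of each popped node:
  queue [18] -> pop 18, enqueue [14, 20], visited so far: [18]
  queue [14, 20] -> pop 14, enqueue [5], visited so far: [18, 14]
  queue [20, 5] -> pop 20, enqueue [43], visited so far: [18, 14, 20]
  queue [5, 43] -> pop 5, enqueue [none], visited so far: [18, 14, 20, 5]
  queue [43] -> pop 43, enqueue [37], visited so far: [18, 14, 20, 5, 43]
  queue [37] -> pop 37, enqueue [none], visited so far: [18, 14, 20, 5, 43, 37]
Result: [18, 14, 20, 5, 43, 37]


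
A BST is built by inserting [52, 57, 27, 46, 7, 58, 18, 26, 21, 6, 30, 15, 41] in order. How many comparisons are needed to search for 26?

Search path for 26: 52 -> 27 -> 7 -> 18 -> 26
Found: True
Comparisons: 5


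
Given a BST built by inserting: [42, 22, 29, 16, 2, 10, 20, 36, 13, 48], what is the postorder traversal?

Tree insertion order: [42, 22, 29, 16, 2, 10, 20, 36, 13, 48]
Tree (level-order array): [42, 22, 48, 16, 29, None, None, 2, 20, None, 36, None, 10, None, None, None, None, None, 13]
Postorder traversal: [13, 10, 2, 20, 16, 36, 29, 22, 48, 42]


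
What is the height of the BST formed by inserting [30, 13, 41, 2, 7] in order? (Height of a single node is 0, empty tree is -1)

Insertion order: [30, 13, 41, 2, 7]
Tree (level-order array): [30, 13, 41, 2, None, None, None, None, 7]
Compute height bottom-up (empty subtree = -1):
  height(7) = 1 + max(-1, -1) = 0
  height(2) = 1 + max(-1, 0) = 1
  height(13) = 1 + max(1, -1) = 2
  height(41) = 1 + max(-1, -1) = 0
  height(30) = 1 + max(2, 0) = 3
Height = 3


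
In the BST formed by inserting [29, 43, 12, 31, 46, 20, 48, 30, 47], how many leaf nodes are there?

Tree built from: [29, 43, 12, 31, 46, 20, 48, 30, 47]
Tree (level-order array): [29, 12, 43, None, 20, 31, 46, None, None, 30, None, None, 48, None, None, 47]
Rule: A leaf has 0 children.
Per-node child counts:
  node 29: 2 child(ren)
  node 12: 1 child(ren)
  node 20: 0 child(ren)
  node 43: 2 child(ren)
  node 31: 1 child(ren)
  node 30: 0 child(ren)
  node 46: 1 child(ren)
  node 48: 1 child(ren)
  node 47: 0 child(ren)
Matching nodes: [20, 30, 47]
Count of leaf nodes: 3


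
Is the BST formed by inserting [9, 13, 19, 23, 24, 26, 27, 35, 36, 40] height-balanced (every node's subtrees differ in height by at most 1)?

Tree (level-order array): [9, None, 13, None, 19, None, 23, None, 24, None, 26, None, 27, None, 35, None, 36, None, 40]
Definition: a tree is height-balanced if, at every node, |h(left) - h(right)| <= 1 (empty subtree has height -1).
Bottom-up per-node check:
  node 40: h_left=-1, h_right=-1, diff=0 [OK], height=0
  node 36: h_left=-1, h_right=0, diff=1 [OK], height=1
  node 35: h_left=-1, h_right=1, diff=2 [FAIL (|-1-1|=2 > 1)], height=2
  node 27: h_left=-1, h_right=2, diff=3 [FAIL (|-1-2|=3 > 1)], height=3
  node 26: h_left=-1, h_right=3, diff=4 [FAIL (|-1-3|=4 > 1)], height=4
  node 24: h_left=-1, h_right=4, diff=5 [FAIL (|-1-4|=5 > 1)], height=5
  node 23: h_left=-1, h_right=5, diff=6 [FAIL (|-1-5|=6 > 1)], height=6
  node 19: h_left=-1, h_right=6, diff=7 [FAIL (|-1-6|=7 > 1)], height=7
  node 13: h_left=-1, h_right=7, diff=8 [FAIL (|-1-7|=8 > 1)], height=8
  node 9: h_left=-1, h_right=8, diff=9 [FAIL (|-1-8|=9 > 1)], height=9
Node 35 violates the condition: |-1 - 1| = 2 > 1.
Result: Not balanced


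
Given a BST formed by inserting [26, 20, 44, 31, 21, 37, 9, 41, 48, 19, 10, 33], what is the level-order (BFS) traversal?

Tree insertion order: [26, 20, 44, 31, 21, 37, 9, 41, 48, 19, 10, 33]
Tree (level-order array): [26, 20, 44, 9, 21, 31, 48, None, 19, None, None, None, 37, None, None, 10, None, 33, 41]
BFS from the root, enqueuing left then right child of each popped node:
  queue [26] -> pop 26, enqueue [20, 44], visited so far: [26]
  queue [20, 44] -> pop 20, enqueue [9, 21], visited so far: [26, 20]
  queue [44, 9, 21] -> pop 44, enqueue [31, 48], visited so far: [26, 20, 44]
  queue [9, 21, 31, 48] -> pop 9, enqueue [19], visited so far: [26, 20, 44, 9]
  queue [21, 31, 48, 19] -> pop 21, enqueue [none], visited so far: [26, 20, 44, 9, 21]
  queue [31, 48, 19] -> pop 31, enqueue [37], visited so far: [26, 20, 44, 9, 21, 31]
  queue [48, 19, 37] -> pop 48, enqueue [none], visited so far: [26, 20, 44, 9, 21, 31, 48]
  queue [19, 37] -> pop 19, enqueue [10], visited so far: [26, 20, 44, 9, 21, 31, 48, 19]
  queue [37, 10] -> pop 37, enqueue [33, 41], visited so far: [26, 20, 44, 9, 21, 31, 48, 19, 37]
  queue [10, 33, 41] -> pop 10, enqueue [none], visited so far: [26, 20, 44, 9, 21, 31, 48, 19, 37, 10]
  queue [33, 41] -> pop 33, enqueue [none], visited so far: [26, 20, 44, 9, 21, 31, 48, 19, 37, 10, 33]
  queue [41] -> pop 41, enqueue [none], visited so far: [26, 20, 44, 9, 21, 31, 48, 19, 37, 10, 33, 41]
Result: [26, 20, 44, 9, 21, 31, 48, 19, 37, 10, 33, 41]


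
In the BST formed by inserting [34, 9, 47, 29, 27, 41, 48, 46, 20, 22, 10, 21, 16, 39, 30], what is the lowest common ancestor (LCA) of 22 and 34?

Tree insertion order: [34, 9, 47, 29, 27, 41, 48, 46, 20, 22, 10, 21, 16, 39, 30]
Tree (level-order array): [34, 9, 47, None, 29, 41, 48, 27, 30, 39, 46, None, None, 20, None, None, None, None, None, None, None, 10, 22, None, 16, 21]
In a BST, the LCA of p=22, q=34 is the first node v on the
root-to-leaf path with p <= v <= q (go left if both < v, right if both > v).
Walk from root:
  at 34: 22 <= 34 <= 34, this is the LCA
LCA = 34


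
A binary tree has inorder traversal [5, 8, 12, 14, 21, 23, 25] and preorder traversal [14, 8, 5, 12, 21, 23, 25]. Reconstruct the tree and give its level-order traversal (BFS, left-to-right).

Inorder:  [5, 8, 12, 14, 21, 23, 25]
Preorder: [14, 8, 5, 12, 21, 23, 25]
Algorithm: preorder visits root first, so consume preorder in order;
for each root, split the current inorder slice at that value into
left-subtree inorder and right-subtree inorder, then recurse.
Recursive splits:
  root=14; inorder splits into left=[5, 8, 12], right=[21, 23, 25]
  root=8; inorder splits into left=[5], right=[12]
  root=5; inorder splits into left=[], right=[]
  root=12; inorder splits into left=[], right=[]
  root=21; inorder splits into left=[], right=[23, 25]
  root=23; inorder splits into left=[], right=[25]
  root=25; inorder splits into left=[], right=[]
Reconstructed level-order: [14, 8, 21, 5, 12, 23, 25]


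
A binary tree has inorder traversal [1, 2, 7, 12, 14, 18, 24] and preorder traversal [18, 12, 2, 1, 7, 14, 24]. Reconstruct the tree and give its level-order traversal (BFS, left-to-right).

Inorder:  [1, 2, 7, 12, 14, 18, 24]
Preorder: [18, 12, 2, 1, 7, 14, 24]
Algorithm: preorder visits root first, so consume preorder in order;
for each root, split the current inorder slice at that value into
left-subtree inorder and right-subtree inorder, then recurse.
Recursive splits:
  root=18; inorder splits into left=[1, 2, 7, 12, 14], right=[24]
  root=12; inorder splits into left=[1, 2, 7], right=[14]
  root=2; inorder splits into left=[1], right=[7]
  root=1; inorder splits into left=[], right=[]
  root=7; inorder splits into left=[], right=[]
  root=14; inorder splits into left=[], right=[]
  root=24; inorder splits into left=[], right=[]
Reconstructed level-order: [18, 12, 24, 2, 14, 1, 7]


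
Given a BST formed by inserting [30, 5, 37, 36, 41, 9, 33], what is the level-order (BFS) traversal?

Tree insertion order: [30, 5, 37, 36, 41, 9, 33]
Tree (level-order array): [30, 5, 37, None, 9, 36, 41, None, None, 33]
BFS from the root, enqueuing left then right child of each popped node:
  queue [30] -> pop 30, enqueue [5, 37], visited so far: [30]
  queue [5, 37] -> pop 5, enqueue [9], visited so far: [30, 5]
  queue [37, 9] -> pop 37, enqueue [36, 41], visited so far: [30, 5, 37]
  queue [9, 36, 41] -> pop 9, enqueue [none], visited so far: [30, 5, 37, 9]
  queue [36, 41] -> pop 36, enqueue [33], visited so far: [30, 5, 37, 9, 36]
  queue [41, 33] -> pop 41, enqueue [none], visited so far: [30, 5, 37, 9, 36, 41]
  queue [33] -> pop 33, enqueue [none], visited so far: [30, 5, 37, 9, 36, 41, 33]
Result: [30, 5, 37, 9, 36, 41, 33]


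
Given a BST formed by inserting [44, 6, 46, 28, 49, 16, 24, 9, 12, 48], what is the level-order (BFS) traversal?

Tree insertion order: [44, 6, 46, 28, 49, 16, 24, 9, 12, 48]
Tree (level-order array): [44, 6, 46, None, 28, None, 49, 16, None, 48, None, 9, 24, None, None, None, 12]
BFS from the root, enqueuing left then right child of each popped node:
  queue [44] -> pop 44, enqueue [6, 46], visited so far: [44]
  queue [6, 46] -> pop 6, enqueue [28], visited so far: [44, 6]
  queue [46, 28] -> pop 46, enqueue [49], visited so far: [44, 6, 46]
  queue [28, 49] -> pop 28, enqueue [16], visited so far: [44, 6, 46, 28]
  queue [49, 16] -> pop 49, enqueue [48], visited so far: [44, 6, 46, 28, 49]
  queue [16, 48] -> pop 16, enqueue [9, 24], visited so far: [44, 6, 46, 28, 49, 16]
  queue [48, 9, 24] -> pop 48, enqueue [none], visited so far: [44, 6, 46, 28, 49, 16, 48]
  queue [9, 24] -> pop 9, enqueue [12], visited so far: [44, 6, 46, 28, 49, 16, 48, 9]
  queue [24, 12] -> pop 24, enqueue [none], visited so far: [44, 6, 46, 28, 49, 16, 48, 9, 24]
  queue [12] -> pop 12, enqueue [none], visited so far: [44, 6, 46, 28, 49, 16, 48, 9, 24, 12]
Result: [44, 6, 46, 28, 49, 16, 48, 9, 24, 12]


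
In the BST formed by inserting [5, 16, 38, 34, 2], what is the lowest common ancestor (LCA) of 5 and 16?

Tree insertion order: [5, 16, 38, 34, 2]
Tree (level-order array): [5, 2, 16, None, None, None, 38, 34]
In a BST, the LCA of p=5, q=16 is the first node v on the
root-to-leaf path with p <= v <= q (go left if both < v, right if both > v).
Walk from root:
  at 5: 5 <= 5 <= 16, this is the LCA
LCA = 5


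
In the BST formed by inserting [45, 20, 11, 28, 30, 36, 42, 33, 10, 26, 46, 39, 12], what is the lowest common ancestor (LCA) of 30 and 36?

Tree insertion order: [45, 20, 11, 28, 30, 36, 42, 33, 10, 26, 46, 39, 12]
Tree (level-order array): [45, 20, 46, 11, 28, None, None, 10, 12, 26, 30, None, None, None, None, None, None, None, 36, 33, 42, None, None, 39]
In a BST, the LCA of p=30, q=36 is the first node v on the
root-to-leaf path with p <= v <= q (go left if both < v, right if both > v).
Walk from root:
  at 45: both 30 and 36 < 45, go left
  at 20: both 30 and 36 > 20, go right
  at 28: both 30 and 36 > 28, go right
  at 30: 30 <= 30 <= 36, this is the LCA
LCA = 30


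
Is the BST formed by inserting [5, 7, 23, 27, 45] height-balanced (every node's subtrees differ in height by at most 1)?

Tree (level-order array): [5, None, 7, None, 23, None, 27, None, 45]
Definition: a tree is height-balanced if, at every node, |h(left) - h(right)| <= 1 (empty subtree has height -1).
Bottom-up per-node check:
  node 45: h_left=-1, h_right=-1, diff=0 [OK], height=0
  node 27: h_left=-1, h_right=0, diff=1 [OK], height=1
  node 23: h_left=-1, h_right=1, diff=2 [FAIL (|-1-1|=2 > 1)], height=2
  node 7: h_left=-1, h_right=2, diff=3 [FAIL (|-1-2|=3 > 1)], height=3
  node 5: h_left=-1, h_right=3, diff=4 [FAIL (|-1-3|=4 > 1)], height=4
Node 23 violates the condition: |-1 - 1| = 2 > 1.
Result: Not balanced


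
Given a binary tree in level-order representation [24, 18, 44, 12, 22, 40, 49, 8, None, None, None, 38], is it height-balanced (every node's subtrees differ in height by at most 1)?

Tree (level-order array): [24, 18, 44, 12, 22, 40, 49, 8, None, None, None, 38]
Definition: a tree is height-balanced if, at every node, |h(left) - h(right)| <= 1 (empty subtree has height -1).
Bottom-up per-node check:
  node 8: h_left=-1, h_right=-1, diff=0 [OK], height=0
  node 12: h_left=0, h_right=-1, diff=1 [OK], height=1
  node 22: h_left=-1, h_right=-1, diff=0 [OK], height=0
  node 18: h_left=1, h_right=0, diff=1 [OK], height=2
  node 38: h_left=-1, h_right=-1, diff=0 [OK], height=0
  node 40: h_left=0, h_right=-1, diff=1 [OK], height=1
  node 49: h_left=-1, h_right=-1, diff=0 [OK], height=0
  node 44: h_left=1, h_right=0, diff=1 [OK], height=2
  node 24: h_left=2, h_right=2, diff=0 [OK], height=3
All nodes satisfy the balance condition.
Result: Balanced


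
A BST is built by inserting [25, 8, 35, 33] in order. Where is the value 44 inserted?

Starting tree (level order): [25, 8, 35, None, None, 33]
Insertion path: 25 -> 35
Result: insert 44 as right child of 35
Final tree (level order): [25, 8, 35, None, None, 33, 44]


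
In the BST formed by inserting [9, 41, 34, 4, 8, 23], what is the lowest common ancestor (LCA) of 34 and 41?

Tree insertion order: [9, 41, 34, 4, 8, 23]
Tree (level-order array): [9, 4, 41, None, 8, 34, None, None, None, 23]
In a BST, the LCA of p=34, q=41 is the first node v on the
root-to-leaf path with p <= v <= q (go left if both < v, right if both > v).
Walk from root:
  at 9: both 34 and 41 > 9, go right
  at 41: 34 <= 41 <= 41, this is the LCA
LCA = 41


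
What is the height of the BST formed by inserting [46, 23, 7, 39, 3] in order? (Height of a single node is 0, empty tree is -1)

Insertion order: [46, 23, 7, 39, 3]
Tree (level-order array): [46, 23, None, 7, 39, 3]
Compute height bottom-up (empty subtree = -1):
  height(3) = 1 + max(-1, -1) = 0
  height(7) = 1 + max(0, -1) = 1
  height(39) = 1 + max(-1, -1) = 0
  height(23) = 1 + max(1, 0) = 2
  height(46) = 1 + max(2, -1) = 3
Height = 3


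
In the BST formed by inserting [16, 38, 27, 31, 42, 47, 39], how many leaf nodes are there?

Tree built from: [16, 38, 27, 31, 42, 47, 39]
Tree (level-order array): [16, None, 38, 27, 42, None, 31, 39, 47]
Rule: A leaf has 0 children.
Per-node child counts:
  node 16: 1 child(ren)
  node 38: 2 child(ren)
  node 27: 1 child(ren)
  node 31: 0 child(ren)
  node 42: 2 child(ren)
  node 39: 0 child(ren)
  node 47: 0 child(ren)
Matching nodes: [31, 39, 47]
Count of leaf nodes: 3


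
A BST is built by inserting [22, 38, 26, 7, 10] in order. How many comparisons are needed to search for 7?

Search path for 7: 22 -> 7
Found: True
Comparisons: 2


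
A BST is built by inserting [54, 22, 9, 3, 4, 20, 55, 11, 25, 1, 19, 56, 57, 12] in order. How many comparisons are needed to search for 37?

Search path for 37: 54 -> 22 -> 25
Found: False
Comparisons: 3


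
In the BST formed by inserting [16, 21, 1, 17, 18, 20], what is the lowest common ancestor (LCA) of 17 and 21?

Tree insertion order: [16, 21, 1, 17, 18, 20]
Tree (level-order array): [16, 1, 21, None, None, 17, None, None, 18, None, 20]
In a BST, the LCA of p=17, q=21 is the first node v on the
root-to-leaf path with p <= v <= q (go left if both < v, right if both > v).
Walk from root:
  at 16: both 17 and 21 > 16, go right
  at 21: 17 <= 21 <= 21, this is the LCA
LCA = 21


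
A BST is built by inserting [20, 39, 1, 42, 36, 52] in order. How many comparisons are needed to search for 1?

Search path for 1: 20 -> 1
Found: True
Comparisons: 2


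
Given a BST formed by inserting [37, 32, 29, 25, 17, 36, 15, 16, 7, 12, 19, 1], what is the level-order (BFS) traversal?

Tree insertion order: [37, 32, 29, 25, 17, 36, 15, 16, 7, 12, 19, 1]
Tree (level-order array): [37, 32, None, 29, 36, 25, None, None, None, 17, None, 15, 19, 7, 16, None, None, 1, 12]
BFS from the root, enqueuing left then right child of each popped node:
  queue [37] -> pop 37, enqueue [32], visited so far: [37]
  queue [32] -> pop 32, enqueue [29, 36], visited so far: [37, 32]
  queue [29, 36] -> pop 29, enqueue [25], visited so far: [37, 32, 29]
  queue [36, 25] -> pop 36, enqueue [none], visited so far: [37, 32, 29, 36]
  queue [25] -> pop 25, enqueue [17], visited so far: [37, 32, 29, 36, 25]
  queue [17] -> pop 17, enqueue [15, 19], visited so far: [37, 32, 29, 36, 25, 17]
  queue [15, 19] -> pop 15, enqueue [7, 16], visited so far: [37, 32, 29, 36, 25, 17, 15]
  queue [19, 7, 16] -> pop 19, enqueue [none], visited so far: [37, 32, 29, 36, 25, 17, 15, 19]
  queue [7, 16] -> pop 7, enqueue [1, 12], visited so far: [37, 32, 29, 36, 25, 17, 15, 19, 7]
  queue [16, 1, 12] -> pop 16, enqueue [none], visited so far: [37, 32, 29, 36, 25, 17, 15, 19, 7, 16]
  queue [1, 12] -> pop 1, enqueue [none], visited so far: [37, 32, 29, 36, 25, 17, 15, 19, 7, 16, 1]
  queue [12] -> pop 12, enqueue [none], visited so far: [37, 32, 29, 36, 25, 17, 15, 19, 7, 16, 1, 12]
Result: [37, 32, 29, 36, 25, 17, 15, 19, 7, 16, 1, 12]


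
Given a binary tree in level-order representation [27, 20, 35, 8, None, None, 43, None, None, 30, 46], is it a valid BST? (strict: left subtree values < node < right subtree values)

Level-order array: [27, 20, 35, 8, None, None, 43, None, None, 30, 46]
Validate using subtree bounds (lo, hi): at each node, require lo < value < hi,
then recurse left with hi=value and right with lo=value.
Preorder trace (stopping at first violation):
  at node 27 with bounds (-inf, +inf): OK
  at node 20 with bounds (-inf, 27): OK
  at node 8 with bounds (-inf, 20): OK
  at node 35 with bounds (27, +inf): OK
  at node 43 with bounds (35, +inf): OK
  at node 30 with bounds (35, 43): VIOLATION
Node 30 violates its bound: not (35 < 30 < 43).
Result: Not a valid BST


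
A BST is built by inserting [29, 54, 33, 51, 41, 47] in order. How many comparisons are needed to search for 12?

Search path for 12: 29
Found: False
Comparisons: 1


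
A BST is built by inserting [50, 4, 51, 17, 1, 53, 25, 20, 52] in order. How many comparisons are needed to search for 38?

Search path for 38: 50 -> 4 -> 17 -> 25
Found: False
Comparisons: 4


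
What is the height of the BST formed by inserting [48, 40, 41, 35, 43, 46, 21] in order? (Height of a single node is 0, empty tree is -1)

Insertion order: [48, 40, 41, 35, 43, 46, 21]
Tree (level-order array): [48, 40, None, 35, 41, 21, None, None, 43, None, None, None, 46]
Compute height bottom-up (empty subtree = -1):
  height(21) = 1 + max(-1, -1) = 0
  height(35) = 1 + max(0, -1) = 1
  height(46) = 1 + max(-1, -1) = 0
  height(43) = 1 + max(-1, 0) = 1
  height(41) = 1 + max(-1, 1) = 2
  height(40) = 1 + max(1, 2) = 3
  height(48) = 1 + max(3, -1) = 4
Height = 4


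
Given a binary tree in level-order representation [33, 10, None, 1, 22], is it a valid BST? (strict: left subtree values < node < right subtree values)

Level-order array: [33, 10, None, 1, 22]
Validate using subtree bounds (lo, hi): at each node, require lo < value < hi,
then recurse left with hi=value and right with lo=value.
Preorder trace (stopping at first violation):
  at node 33 with bounds (-inf, +inf): OK
  at node 10 with bounds (-inf, 33): OK
  at node 1 with bounds (-inf, 10): OK
  at node 22 with bounds (10, 33): OK
No violation found at any node.
Result: Valid BST


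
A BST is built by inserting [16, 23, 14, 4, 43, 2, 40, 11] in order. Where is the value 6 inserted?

Starting tree (level order): [16, 14, 23, 4, None, None, 43, 2, 11, 40]
Insertion path: 16 -> 14 -> 4 -> 11
Result: insert 6 as left child of 11
Final tree (level order): [16, 14, 23, 4, None, None, 43, 2, 11, 40, None, None, None, 6]


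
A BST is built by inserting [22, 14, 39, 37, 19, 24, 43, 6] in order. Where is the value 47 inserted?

Starting tree (level order): [22, 14, 39, 6, 19, 37, 43, None, None, None, None, 24]
Insertion path: 22 -> 39 -> 43
Result: insert 47 as right child of 43
Final tree (level order): [22, 14, 39, 6, 19, 37, 43, None, None, None, None, 24, None, None, 47]


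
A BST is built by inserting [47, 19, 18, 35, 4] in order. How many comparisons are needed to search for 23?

Search path for 23: 47 -> 19 -> 35
Found: False
Comparisons: 3


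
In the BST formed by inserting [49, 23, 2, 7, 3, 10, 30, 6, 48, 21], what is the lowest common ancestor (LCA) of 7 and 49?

Tree insertion order: [49, 23, 2, 7, 3, 10, 30, 6, 48, 21]
Tree (level-order array): [49, 23, None, 2, 30, None, 7, None, 48, 3, 10, None, None, None, 6, None, 21]
In a BST, the LCA of p=7, q=49 is the first node v on the
root-to-leaf path with p <= v <= q (go left if both < v, right if both > v).
Walk from root:
  at 49: 7 <= 49 <= 49, this is the LCA
LCA = 49


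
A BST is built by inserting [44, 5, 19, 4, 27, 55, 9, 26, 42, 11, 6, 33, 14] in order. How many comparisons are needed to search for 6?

Search path for 6: 44 -> 5 -> 19 -> 9 -> 6
Found: True
Comparisons: 5


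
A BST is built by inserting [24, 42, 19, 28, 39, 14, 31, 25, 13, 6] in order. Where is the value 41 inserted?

Starting tree (level order): [24, 19, 42, 14, None, 28, None, 13, None, 25, 39, 6, None, None, None, 31]
Insertion path: 24 -> 42 -> 28 -> 39
Result: insert 41 as right child of 39
Final tree (level order): [24, 19, 42, 14, None, 28, None, 13, None, 25, 39, 6, None, None, None, 31, 41]


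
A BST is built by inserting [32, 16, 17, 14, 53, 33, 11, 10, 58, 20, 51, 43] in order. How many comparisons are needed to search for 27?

Search path for 27: 32 -> 16 -> 17 -> 20
Found: False
Comparisons: 4


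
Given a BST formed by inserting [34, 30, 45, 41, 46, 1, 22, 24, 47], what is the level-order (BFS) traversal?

Tree insertion order: [34, 30, 45, 41, 46, 1, 22, 24, 47]
Tree (level-order array): [34, 30, 45, 1, None, 41, 46, None, 22, None, None, None, 47, None, 24]
BFS from the root, enqueuing left then right child of each popped node:
  queue [34] -> pop 34, enqueue [30, 45], visited so far: [34]
  queue [30, 45] -> pop 30, enqueue [1], visited so far: [34, 30]
  queue [45, 1] -> pop 45, enqueue [41, 46], visited so far: [34, 30, 45]
  queue [1, 41, 46] -> pop 1, enqueue [22], visited so far: [34, 30, 45, 1]
  queue [41, 46, 22] -> pop 41, enqueue [none], visited so far: [34, 30, 45, 1, 41]
  queue [46, 22] -> pop 46, enqueue [47], visited so far: [34, 30, 45, 1, 41, 46]
  queue [22, 47] -> pop 22, enqueue [24], visited so far: [34, 30, 45, 1, 41, 46, 22]
  queue [47, 24] -> pop 47, enqueue [none], visited so far: [34, 30, 45, 1, 41, 46, 22, 47]
  queue [24] -> pop 24, enqueue [none], visited so far: [34, 30, 45, 1, 41, 46, 22, 47, 24]
Result: [34, 30, 45, 1, 41, 46, 22, 47, 24]


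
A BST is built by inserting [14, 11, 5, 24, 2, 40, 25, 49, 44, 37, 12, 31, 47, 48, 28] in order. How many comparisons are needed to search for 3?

Search path for 3: 14 -> 11 -> 5 -> 2
Found: False
Comparisons: 4


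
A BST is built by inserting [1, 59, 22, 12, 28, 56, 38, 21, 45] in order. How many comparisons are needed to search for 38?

Search path for 38: 1 -> 59 -> 22 -> 28 -> 56 -> 38
Found: True
Comparisons: 6


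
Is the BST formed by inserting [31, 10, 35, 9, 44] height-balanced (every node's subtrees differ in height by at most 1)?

Tree (level-order array): [31, 10, 35, 9, None, None, 44]
Definition: a tree is height-balanced if, at every node, |h(left) - h(right)| <= 1 (empty subtree has height -1).
Bottom-up per-node check:
  node 9: h_left=-1, h_right=-1, diff=0 [OK], height=0
  node 10: h_left=0, h_right=-1, diff=1 [OK], height=1
  node 44: h_left=-1, h_right=-1, diff=0 [OK], height=0
  node 35: h_left=-1, h_right=0, diff=1 [OK], height=1
  node 31: h_left=1, h_right=1, diff=0 [OK], height=2
All nodes satisfy the balance condition.
Result: Balanced


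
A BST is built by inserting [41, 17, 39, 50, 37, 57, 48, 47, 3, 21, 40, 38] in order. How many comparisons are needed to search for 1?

Search path for 1: 41 -> 17 -> 3
Found: False
Comparisons: 3


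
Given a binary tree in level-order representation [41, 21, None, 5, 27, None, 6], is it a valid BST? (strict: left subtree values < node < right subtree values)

Level-order array: [41, 21, None, 5, 27, None, 6]
Validate using subtree bounds (lo, hi): at each node, require lo < value < hi,
then recurse left with hi=value and right with lo=value.
Preorder trace (stopping at first violation):
  at node 41 with bounds (-inf, +inf): OK
  at node 21 with bounds (-inf, 41): OK
  at node 5 with bounds (-inf, 21): OK
  at node 6 with bounds (5, 21): OK
  at node 27 with bounds (21, 41): OK
No violation found at any node.
Result: Valid BST


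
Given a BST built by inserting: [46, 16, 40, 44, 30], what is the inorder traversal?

Tree insertion order: [46, 16, 40, 44, 30]
Tree (level-order array): [46, 16, None, None, 40, 30, 44]
Inorder traversal: [16, 30, 40, 44, 46]


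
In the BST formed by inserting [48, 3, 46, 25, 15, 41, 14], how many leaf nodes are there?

Tree built from: [48, 3, 46, 25, 15, 41, 14]
Tree (level-order array): [48, 3, None, None, 46, 25, None, 15, 41, 14]
Rule: A leaf has 0 children.
Per-node child counts:
  node 48: 1 child(ren)
  node 3: 1 child(ren)
  node 46: 1 child(ren)
  node 25: 2 child(ren)
  node 15: 1 child(ren)
  node 14: 0 child(ren)
  node 41: 0 child(ren)
Matching nodes: [14, 41]
Count of leaf nodes: 2


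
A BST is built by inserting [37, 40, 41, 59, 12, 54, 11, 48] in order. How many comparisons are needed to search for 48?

Search path for 48: 37 -> 40 -> 41 -> 59 -> 54 -> 48
Found: True
Comparisons: 6


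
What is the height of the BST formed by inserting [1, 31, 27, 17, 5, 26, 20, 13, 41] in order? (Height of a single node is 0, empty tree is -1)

Insertion order: [1, 31, 27, 17, 5, 26, 20, 13, 41]
Tree (level-order array): [1, None, 31, 27, 41, 17, None, None, None, 5, 26, None, 13, 20]
Compute height bottom-up (empty subtree = -1):
  height(13) = 1 + max(-1, -1) = 0
  height(5) = 1 + max(-1, 0) = 1
  height(20) = 1 + max(-1, -1) = 0
  height(26) = 1 + max(0, -1) = 1
  height(17) = 1 + max(1, 1) = 2
  height(27) = 1 + max(2, -1) = 3
  height(41) = 1 + max(-1, -1) = 0
  height(31) = 1 + max(3, 0) = 4
  height(1) = 1 + max(-1, 4) = 5
Height = 5


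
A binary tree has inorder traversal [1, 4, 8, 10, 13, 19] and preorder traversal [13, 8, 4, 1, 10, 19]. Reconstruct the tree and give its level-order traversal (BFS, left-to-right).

Inorder:  [1, 4, 8, 10, 13, 19]
Preorder: [13, 8, 4, 1, 10, 19]
Algorithm: preorder visits root first, so consume preorder in order;
for each root, split the current inorder slice at that value into
left-subtree inorder and right-subtree inorder, then recurse.
Recursive splits:
  root=13; inorder splits into left=[1, 4, 8, 10], right=[19]
  root=8; inorder splits into left=[1, 4], right=[10]
  root=4; inorder splits into left=[1], right=[]
  root=1; inorder splits into left=[], right=[]
  root=10; inorder splits into left=[], right=[]
  root=19; inorder splits into left=[], right=[]
Reconstructed level-order: [13, 8, 19, 4, 10, 1]


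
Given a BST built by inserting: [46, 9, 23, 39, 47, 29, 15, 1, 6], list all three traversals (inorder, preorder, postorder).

Tree insertion order: [46, 9, 23, 39, 47, 29, 15, 1, 6]
Tree (level-order array): [46, 9, 47, 1, 23, None, None, None, 6, 15, 39, None, None, None, None, 29]
Inorder (L, root, R): [1, 6, 9, 15, 23, 29, 39, 46, 47]
Preorder (root, L, R): [46, 9, 1, 6, 23, 15, 39, 29, 47]
Postorder (L, R, root): [6, 1, 15, 29, 39, 23, 9, 47, 46]


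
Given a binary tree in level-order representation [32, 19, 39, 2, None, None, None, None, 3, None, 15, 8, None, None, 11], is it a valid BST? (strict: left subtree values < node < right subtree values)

Level-order array: [32, 19, 39, 2, None, None, None, None, 3, None, 15, 8, None, None, 11]
Validate using subtree bounds (lo, hi): at each node, require lo < value < hi,
then recurse left with hi=value and right with lo=value.
Preorder trace (stopping at first violation):
  at node 32 with bounds (-inf, +inf): OK
  at node 19 with bounds (-inf, 32): OK
  at node 2 with bounds (-inf, 19): OK
  at node 3 with bounds (2, 19): OK
  at node 15 with bounds (3, 19): OK
  at node 8 with bounds (3, 15): OK
  at node 11 with bounds (8, 15): OK
  at node 39 with bounds (32, +inf): OK
No violation found at any node.
Result: Valid BST


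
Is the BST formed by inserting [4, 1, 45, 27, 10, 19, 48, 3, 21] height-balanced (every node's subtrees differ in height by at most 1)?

Tree (level-order array): [4, 1, 45, None, 3, 27, 48, None, None, 10, None, None, None, None, 19, None, 21]
Definition: a tree is height-balanced if, at every node, |h(left) - h(right)| <= 1 (empty subtree has height -1).
Bottom-up per-node check:
  node 3: h_left=-1, h_right=-1, diff=0 [OK], height=0
  node 1: h_left=-1, h_right=0, diff=1 [OK], height=1
  node 21: h_left=-1, h_right=-1, diff=0 [OK], height=0
  node 19: h_left=-1, h_right=0, diff=1 [OK], height=1
  node 10: h_left=-1, h_right=1, diff=2 [FAIL (|-1-1|=2 > 1)], height=2
  node 27: h_left=2, h_right=-1, diff=3 [FAIL (|2--1|=3 > 1)], height=3
  node 48: h_left=-1, h_right=-1, diff=0 [OK], height=0
  node 45: h_left=3, h_right=0, diff=3 [FAIL (|3-0|=3 > 1)], height=4
  node 4: h_left=1, h_right=4, diff=3 [FAIL (|1-4|=3 > 1)], height=5
Node 10 violates the condition: |-1 - 1| = 2 > 1.
Result: Not balanced


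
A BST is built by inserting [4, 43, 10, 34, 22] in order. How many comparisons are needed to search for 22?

Search path for 22: 4 -> 43 -> 10 -> 34 -> 22
Found: True
Comparisons: 5


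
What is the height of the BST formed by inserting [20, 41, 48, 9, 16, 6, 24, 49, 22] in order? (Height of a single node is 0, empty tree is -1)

Insertion order: [20, 41, 48, 9, 16, 6, 24, 49, 22]
Tree (level-order array): [20, 9, 41, 6, 16, 24, 48, None, None, None, None, 22, None, None, 49]
Compute height bottom-up (empty subtree = -1):
  height(6) = 1 + max(-1, -1) = 0
  height(16) = 1 + max(-1, -1) = 0
  height(9) = 1 + max(0, 0) = 1
  height(22) = 1 + max(-1, -1) = 0
  height(24) = 1 + max(0, -1) = 1
  height(49) = 1 + max(-1, -1) = 0
  height(48) = 1 + max(-1, 0) = 1
  height(41) = 1 + max(1, 1) = 2
  height(20) = 1 + max(1, 2) = 3
Height = 3


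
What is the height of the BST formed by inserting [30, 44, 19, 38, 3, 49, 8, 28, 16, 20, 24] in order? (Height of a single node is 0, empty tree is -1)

Insertion order: [30, 44, 19, 38, 3, 49, 8, 28, 16, 20, 24]
Tree (level-order array): [30, 19, 44, 3, 28, 38, 49, None, 8, 20, None, None, None, None, None, None, 16, None, 24]
Compute height bottom-up (empty subtree = -1):
  height(16) = 1 + max(-1, -1) = 0
  height(8) = 1 + max(-1, 0) = 1
  height(3) = 1 + max(-1, 1) = 2
  height(24) = 1 + max(-1, -1) = 0
  height(20) = 1 + max(-1, 0) = 1
  height(28) = 1 + max(1, -1) = 2
  height(19) = 1 + max(2, 2) = 3
  height(38) = 1 + max(-1, -1) = 0
  height(49) = 1 + max(-1, -1) = 0
  height(44) = 1 + max(0, 0) = 1
  height(30) = 1 + max(3, 1) = 4
Height = 4


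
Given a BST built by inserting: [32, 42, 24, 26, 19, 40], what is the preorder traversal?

Tree insertion order: [32, 42, 24, 26, 19, 40]
Tree (level-order array): [32, 24, 42, 19, 26, 40]
Preorder traversal: [32, 24, 19, 26, 42, 40]


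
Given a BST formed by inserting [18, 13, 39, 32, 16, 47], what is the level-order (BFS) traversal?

Tree insertion order: [18, 13, 39, 32, 16, 47]
Tree (level-order array): [18, 13, 39, None, 16, 32, 47]
BFS from the root, enqueuing left then right child of each popped node:
  queue [18] -> pop 18, enqueue [13, 39], visited so far: [18]
  queue [13, 39] -> pop 13, enqueue [16], visited so far: [18, 13]
  queue [39, 16] -> pop 39, enqueue [32, 47], visited so far: [18, 13, 39]
  queue [16, 32, 47] -> pop 16, enqueue [none], visited so far: [18, 13, 39, 16]
  queue [32, 47] -> pop 32, enqueue [none], visited so far: [18, 13, 39, 16, 32]
  queue [47] -> pop 47, enqueue [none], visited so far: [18, 13, 39, 16, 32, 47]
Result: [18, 13, 39, 16, 32, 47]


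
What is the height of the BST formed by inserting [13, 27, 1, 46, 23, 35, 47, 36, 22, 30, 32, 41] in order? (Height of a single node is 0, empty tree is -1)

Insertion order: [13, 27, 1, 46, 23, 35, 47, 36, 22, 30, 32, 41]
Tree (level-order array): [13, 1, 27, None, None, 23, 46, 22, None, 35, 47, None, None, 30, 36, None, None, None, 32, None, 41]
Compute height bottom-up (empty subtree = -1):
  height(1) = 1 + max(-1, -1) = 0
  height(22) = 1 + max(-1, -1) = 0
  height(23) = 1 + max(0, -1) = 1
  height(32) = 1 + max(-1, -1) = 0
  height(30) = 1 + max(-1, 0) = 1
  height(41) = 1 + max(-1, -1) = 0
  height(36) = 1 + max(-1, 0) = 1
  height(35) = 1 + max(1, 1) = 2
  height(47) = 1 + max(-1, -1) = 0
  height(46) = 1 + max(2, 0) = 3
  height(27) = 1 + max(1, 3) = 4
  height(13) = 1 + max(0, 4) = 5
Height = 5


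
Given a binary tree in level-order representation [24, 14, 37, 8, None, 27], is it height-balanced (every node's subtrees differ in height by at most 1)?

Tree (level-order array): [24, 14, 37, 8, None, 27]
Definition: a tree is height-balanced if, at every node, |h(left) - h(right)| <= 1 (empty subtree has height -1).
Bottom-up per-node check:
  node 8: h_left=-1, h_right=-1, diff=0 [OK], height=0
  node 14: h_left=0, h_right=-1, diff=1 [OK], height=1
  node 27: h_left=-1, h_right=-1, diff=0 [OK], height=0
  node 37: h_left=0, h_right=-1, diff=1 [OK], height=1
  node 24: h_left=1, h_right=1, diff=0 [OK], height=2
All nodes satisfy the balance condition.
Result: Balanced


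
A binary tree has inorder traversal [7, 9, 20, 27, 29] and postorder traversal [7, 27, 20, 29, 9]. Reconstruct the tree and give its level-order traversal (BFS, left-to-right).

Inorder:   [7, 9, 20, 27, 29]
Postorder: [7, 27, 20, 29, 9]
Algorithm: postorder visits root last, so walk postorder right-to-left;
each value is the root of the current inorder slice — split it at that
value, recurse on the right subtree first, then the left.
Recursive splits:
  root=9; inorder splits into left=[7], right=[20, 27, 29]
  root=29; inorder splits into left=[20, 27], right=[]
  root=20; inorder splits into left=[], right=[27]
  root=27; inorder splits into left=[], right=[]
  root=7; inorder splits into left=[], right=[]
Reconstructed level-order: [9, 7, 29, 20, 27]


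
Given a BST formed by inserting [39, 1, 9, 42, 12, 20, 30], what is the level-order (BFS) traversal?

Tree insertion order: [39, 1, 9, 42, 12, 20, 30]
Tree (level-order array): [39, 1, 42, None, 9, None, None, None, 12, None, 20, None, 30]
BFS from the root, enqueuing left then right child of each popped node:
  queue [39] -> pop 39, enqueue [1, 42], visited so far: [39]
  queue [1, 42] -> pop 1, enqueue [9], visited so far: [39, 1]
  queue [42, 9] -> pop 42, enqueue [none], visited so far: [39, 1, 42]
  queue [9] -> pop 9, enqueue [12], visited so far: [39, 1, 42, 9]
  queue [12] -> pop 12, enqueue [20], visited so far: [39, 1, 42, 9, 12]
  queue [20] -> pop 20, enqueue [30], visited so far: [39, 1, 42, 9, 12, 20]
  queue [30] -> pop 30, enqueue [none], visited so far: [39, 1, 42, 9, 12, 20, 30]
Result: [39, 1, 42, 9, 12, 20, 30]


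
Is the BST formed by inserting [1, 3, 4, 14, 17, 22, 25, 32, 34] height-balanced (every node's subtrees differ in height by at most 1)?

Tree (level-order array): [1, None, 3, None, 4, None, 14, None, 17, None, 22, None, 25, None, 32, None, 34]
Definition: a tree is height-balanced if, at every node, |h(left) - h(right)| <= 1 (empty subtree has height -1).
Bottom-up per-node check:
  node 34: h_left=-1, h_right=-1, diff=0 [OK], height=0
  node 32: h_left=-1, h_right=0, diff=1 [OK], height=1
  node 25: h_left=-1, h_right=1, diff=2 [FAIL (|-1-1|=2 > 1)], height=2
  node 22: h_left=-1, h_right=2, diff=3 [FAIL (|-1-2|=3 > 1)], height=3
  node 17: h_left=-1, h_right=3, diff=4 [FAIL (|-1-3|=4 > 1)], height=4
  node 14: h_left=-1, h_right=4, diff=5 [FAIL (|-1-4|=5 > 1)], height=5
  node 4: h_left=-1, h_right=5, diff=6 [FAIL (|-1-5|=6 > 1)], height=6
  node 3: h_left=-1, h_right=6, diff=7 [FAIL (|-1-6|=7 > 1)], height=7
  node 1: h_left=-1, h_right=7, diff=8 [FAIL (|-1-7|=8 > 1)], height=8
Node 25 violates the condition: |-1 - 1| = 2 > 1.
Result: Not balanced


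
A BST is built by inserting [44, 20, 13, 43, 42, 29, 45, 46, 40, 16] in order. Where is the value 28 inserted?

Starting tree (level order): [44, 20, 45, 13, 43, None, 46, None, 16, 42, None, None, None, None, None, 29, None, None, 40]
Insertion path: 44 -> 20 -> 43 -> 42 -> 29
Result: insert 28 as left child of 29
Final tree (level order): [44, 20, 45, 13, 43, None, 46, None, 16, 42, None, None, None, None, None, 29, None, 28, 40]


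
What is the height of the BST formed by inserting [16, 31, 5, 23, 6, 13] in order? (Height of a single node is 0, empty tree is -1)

Insertion order: [16, 31, 5, 23, 6, 13]
Tree (level-order array): [16, 5, 31, None, 6, 23, None, None, 13]
Compute height bottom-up (empty subtree = -1):
  height(13) = 1 + max(-1, -1) = 0
  height(6) = 1 + max(-1, 0) = 1
  height(5) = 1 + max(-1, 1) = 2
  height(23) = 1 + max(-1, -1) = 0
  height(31) = 1 + max(0, -1) = 1
  height(16) = 1 + max(2, 1) = 3
Height = 3


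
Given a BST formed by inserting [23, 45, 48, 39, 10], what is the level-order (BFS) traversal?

Tree insertion order: [23, 45, 48, 39, 10]
Tree (level-order array): [23, 10, 45, None, None, 39, 48]
BFS from the root, enqueuing left then right child of each popped node:
  queue [23] -> pop 23, enqueue [10, 45], visited so far: [23]
  queue [10, 45] -> pop 10, enqueue [none], visited so far: [23, 10]
  queue [45] -> pop 45, enqueue [39, 48], visited so far: [23, 10, 45]
  queue [39, 48] -> pop 39, enqueue [none], visited so far: [23, 10, 45, 39]
  queue [48] -> pop 48, enqueue [none], visited so far: [23, 10, 45, 39, 48]
Result: [23, 10, 45, 39, 48]


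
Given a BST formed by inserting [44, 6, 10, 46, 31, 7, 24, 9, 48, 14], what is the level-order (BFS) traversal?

Tree insertion order: [44, 6, 10, 46, 31, 7, 24, 9, 48, 14]
Tree (level-order array): [44, 6, 46, None, 10, None, 48, 7, 31, None, None, None, 9, 24, None, None, None, 14]
BFS from the root, enqueuing left then right child of each popped node:
  queue [44] -> pop 44, enqueue [6, 46], visited so far: [44]
  queue [6, 46] -> pop 6, enqueue [10], visited so far: [44, 6]
  queue [46, 10] -> pop 46, enqueue [48], visited so far: [44, 6, 46]
  queue [10, 48] -> pop 10, enqueue [7, 31], visited so far: [44, 6, 46, 10]
  queue [48, 7, 31] -> pop 48, enqueue [none], visited so far: [44, 6, 46, 10, 48]
  queue [7, 31] -> pop 7, enqueue [9], visited so far: [44, 6, 46, 10, 48, 7]
  queue [31, 9] -> pop 31, enqueue [24], visited so far: [44, 6, 46, 10, 48, 7, 31]
  queue [9, 24] -> pop 9, enqueue [none], visited so far: [44, 6, 46, 10, 48, 7, 31, 9]
  queue [24] -> pop 24, enqueue [14], visited so far: [44, 6, 46, 10, 48, 7, 31, 9, 24]
  queue [14] -> pop 14, enqueue [none], visited so far: [44, 6, 46, 10, 48, 7, 31, 9, 24, 14]
Result: [44, 6, 46, 10, 48, 7, 31, 9, 24, 14]
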